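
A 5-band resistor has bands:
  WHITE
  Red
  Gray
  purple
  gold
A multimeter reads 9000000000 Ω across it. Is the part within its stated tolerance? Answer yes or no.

yes

White → 9 (first significant figure)
Red → 2 (second significant figure)
Grey → 8 (third significant figure)
Violet → ×10^7 multiplier
Gold → ±5% tolerance
928 × 10000000 = 9280000000 Ω
Allowed range: 8816000000 Ω to 9744000000 Ω.
9000000000 Ω lies inside that range.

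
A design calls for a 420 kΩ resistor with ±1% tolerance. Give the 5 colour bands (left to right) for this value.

yellow, red, black, orange, brown

420000 Ω = 420 × 10^3.
4 → yellow
2 → red
0 → black
Multiplier 10^3 → orange.
±1% tolerance → brown.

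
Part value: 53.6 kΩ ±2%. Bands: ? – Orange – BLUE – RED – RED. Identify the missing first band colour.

green

53600 Ω = 536 × 10^2.
The first band gives digit 5 of the significand, and 5 is green.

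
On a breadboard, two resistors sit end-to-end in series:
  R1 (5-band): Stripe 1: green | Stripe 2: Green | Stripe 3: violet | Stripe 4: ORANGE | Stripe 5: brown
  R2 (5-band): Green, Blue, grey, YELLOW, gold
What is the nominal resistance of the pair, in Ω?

6237000 Ω

R1: green, green, violet → 557; orange ×10^3 → 557000 Ω.
R2: green, blue, grey → 568; yellow ×10^4 → 5680000 Ω.
Series: 557000 + 5680000 = 6237000 Ω.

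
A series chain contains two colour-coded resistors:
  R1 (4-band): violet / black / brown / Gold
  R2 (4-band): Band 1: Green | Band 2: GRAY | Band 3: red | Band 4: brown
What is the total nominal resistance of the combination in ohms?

6500 Ω

R1: violet, black → 70; brown ×10 → 700 Ω.
R2: green, grey → 58; red ×10^2 → 5800 Ω.
Series: 700 + 5800 = 6500 Ω.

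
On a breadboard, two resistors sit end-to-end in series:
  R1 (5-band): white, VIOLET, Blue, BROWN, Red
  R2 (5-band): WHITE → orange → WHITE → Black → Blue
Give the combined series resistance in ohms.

10699 Ω

R1: white, violet, blue → 976; brown ×10 → 9760 Ω.
R2: white, orange, white → 939; black ×1 → 939 Ω.
Series: 9760 + 939 = 10699 Ω.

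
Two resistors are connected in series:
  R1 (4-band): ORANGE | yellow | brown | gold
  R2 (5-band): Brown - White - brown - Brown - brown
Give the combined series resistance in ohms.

2250 Ω

R1: orange, yellow → 34; brown ×10 → 340 Ω.
R2: brown, white, brown → 191; brown ×10 → 1910 Ω.
Series: 340 + 1910 = 2250 Ω.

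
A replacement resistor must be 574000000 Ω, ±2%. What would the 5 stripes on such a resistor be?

green, violet, yellow, blue, red

574000000 Ω = 574 × 10^6.
5 → green
7 → violet
4 → yellow
Multiplier 10^6 → blue.
±2% tolerance → red.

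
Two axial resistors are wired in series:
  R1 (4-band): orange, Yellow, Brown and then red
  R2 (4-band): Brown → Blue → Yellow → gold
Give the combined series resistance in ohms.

160340 Ω

R1: orange, yellow → 34; brown ×10 → 340 Ω.
R2: brown, blue → 16; yellow ×10^4 → 160000 Ω.
Series: 340 + 160000 = 160340 Ω.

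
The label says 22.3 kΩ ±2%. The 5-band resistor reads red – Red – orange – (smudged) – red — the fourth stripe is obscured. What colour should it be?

red

22300 Ω = 223 × 10^2.
The fourth band is the multiplier, 10^2, which is red.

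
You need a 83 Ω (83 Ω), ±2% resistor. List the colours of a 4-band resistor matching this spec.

83 Ω = 83 × 10^0.
8 → grey
3 → orange
Multiplier 10^0 → black.
±2% tolerance → red.

grey, orange, black, red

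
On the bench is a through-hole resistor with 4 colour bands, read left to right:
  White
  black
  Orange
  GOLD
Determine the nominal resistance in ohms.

90000 Ω

White → 9 (first significant figure)
Black → 0 (second significant figure)
Orange → ×10^3 multiplier
90 × 1000 = 90000 Ω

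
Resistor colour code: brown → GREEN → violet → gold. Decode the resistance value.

Brown → 1 (first significant figure)
Green → 5 (second significant figure)
Violet → ×10^7 multiplier
15 × 10000000 = 150000000 Ω

150000000 Ω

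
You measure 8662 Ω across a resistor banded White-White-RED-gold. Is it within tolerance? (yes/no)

White → 9 (first significant figure)
White → 9 (second significant figure)
Red → ×10^2 multiplier
Gold → ±5% tolerance
99 × 100 = 9900 Ω
Allowed range: 9405 Ω to 10395 Ω.
8662 Ω lies outside that range.

no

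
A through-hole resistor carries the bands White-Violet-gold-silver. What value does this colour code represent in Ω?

9.7 Ω

White → 9 (first significant figure)
Violet → 7 (second significant figure)
Gold → ×0.1 multiplier
97 × 0.1 = 9.7 Ω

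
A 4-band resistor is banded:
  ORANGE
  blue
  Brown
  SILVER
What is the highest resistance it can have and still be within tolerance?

396 Ω

Orange → 3 (first significant figure)
Blue → 6 (second significant figure)
Brown → ×10 multiplier
Silver → ±10% tolerance
36 × 10 = 360 Ω
Highest = 360 × (1 + 10/100) = 396 Ω.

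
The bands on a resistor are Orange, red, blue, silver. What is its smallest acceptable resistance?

28800000 Ω

Orange → 3 (first significant figure)
Red → 2 (second significant figure)
Blue → ×10^6 multiplier
Silver → ±10% tolerance
32 × 1000000 = 32000000 Ω
Smallest = 32000000 × (1 − 10/100) = 28800000 Ω.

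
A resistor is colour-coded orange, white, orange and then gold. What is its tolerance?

The last band, gold, is the tolerance band.
Gold corresponds to ±5%.

±5%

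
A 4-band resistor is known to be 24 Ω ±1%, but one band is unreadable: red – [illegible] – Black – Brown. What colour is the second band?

yellow

24 Ω = 24 × 10^0.
The second band gives digit 4 of the significand, and 4 is yellow.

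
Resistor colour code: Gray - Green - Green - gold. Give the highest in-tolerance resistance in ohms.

Grey → 8 (first significant figure)
Green → 5 (second significant figure)
Green → ×10^5 multiplier
Gold → ±5% tolerance
85 × 100000 = 8500000 Ω
Highest = 8500000 × (1 + 5/100) = 8925000 Ω.

8925000 Ω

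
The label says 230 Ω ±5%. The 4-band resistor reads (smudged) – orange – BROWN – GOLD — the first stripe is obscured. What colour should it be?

230 Ω = 23 × 10^1.
The first band gives digit 2 of the significand, and 2 is red.

red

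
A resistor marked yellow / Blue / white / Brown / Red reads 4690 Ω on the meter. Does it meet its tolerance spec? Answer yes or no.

yes

Yellow → 4 (first significant figure)
Blue → 6 (second significant figure)
White → 9 (third significant figure)
Brown → ×10 multiplier
Red → ±2% tolerance
469 × 10 = 4690 Ω
Allowed range: 4596.2 Ω to 4783.8 Ω.
4690 Ω lies inside that range.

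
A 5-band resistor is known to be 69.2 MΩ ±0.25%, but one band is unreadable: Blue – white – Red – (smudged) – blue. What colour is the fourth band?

69200000 Ω = 692 × 10^5.
The fourth band is the multiplier, 10^5, which is green.

green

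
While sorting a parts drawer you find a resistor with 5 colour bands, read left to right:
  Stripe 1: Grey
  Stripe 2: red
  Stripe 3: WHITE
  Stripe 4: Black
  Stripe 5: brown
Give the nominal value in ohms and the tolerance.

Grey → 8 (first significant figure)
Red → 2 (second significant figure)
White → 9 (third significant figure)
Black → ×1 multiplier
Brown → ±1% tolerance
829 × 1 = 829 Ω

829 Ω ±1%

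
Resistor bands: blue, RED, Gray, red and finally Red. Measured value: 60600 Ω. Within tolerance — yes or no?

Blue → 6 (first significant figure)
Red → 2 (second significant figure)
Grey → 8 (third significant figure)
Red → ×10^2 multiplier
Red → ±2% tolerance
628 × 100 = 62800 Ω
Allowed range: 61544 Ω to 64056 Ω.
60600 Ω lies outside that range.

no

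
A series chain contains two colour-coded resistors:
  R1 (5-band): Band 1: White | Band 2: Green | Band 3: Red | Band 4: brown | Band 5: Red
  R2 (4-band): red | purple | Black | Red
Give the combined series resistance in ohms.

9547 Ω

R1: white, green, red → 952; brown ×10 → 9520 Ω.
R2: red, violet → 27; black ×1 → 27 Ω.
Series: 9520 + 27 = 9547 Ω.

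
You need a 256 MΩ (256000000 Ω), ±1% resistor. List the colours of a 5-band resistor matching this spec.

256000000 Ω = 256 × 10^6.
2 → red
5 → green
6 → blue
Multiplier 10^6 → blue.
±1% tolerance → brown.

red, green, blue, blue, brown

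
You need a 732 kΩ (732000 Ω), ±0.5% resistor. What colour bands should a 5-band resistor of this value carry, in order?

violet, orange, red, orange, green

732000 Ω = 732 × 10^3.
7 → violet
3 → orange
2 → red
Multiplier 10^3 → orange.
±0.5% tolerance → green.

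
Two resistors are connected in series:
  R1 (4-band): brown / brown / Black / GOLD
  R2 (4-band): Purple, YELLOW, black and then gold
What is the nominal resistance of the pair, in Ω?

85 Ω

R1: brown, brown → 11; black ×1 → 11 Ω.
R2: violet, yellow → 74; black ×1 → 74 Ω.
Series: 11 + 74 = 85 Ω.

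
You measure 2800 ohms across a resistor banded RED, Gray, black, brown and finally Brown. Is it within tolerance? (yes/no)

yes

Red → 2 (first significant figure)
Grey → 8 (second significant figure)
Black → 0 (third significant figure)
Brown → ×10 multiplier
Brown → ±1% tolerance
280 × 10 = 2800 Ω
Allowed range: 2772 Ω to 2828 Ω.
2800 ohms lies inside that range.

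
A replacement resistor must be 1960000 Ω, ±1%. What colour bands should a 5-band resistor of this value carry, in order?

1960000 Ω = 196 × 10^4.
1 → brown
9 → white
6 → blue
Multiplier 10^4 → yellow.
±1% tolerance → brown.

brown, white, blue, yellow, brown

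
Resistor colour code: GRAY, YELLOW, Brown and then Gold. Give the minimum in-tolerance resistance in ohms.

Grey → 8 (first significant figure)
Yellow → 4 (second significant figure)
Brown → ×10 multiplier
Gold → ±5% tolerance
84 × 10 = 840 Ω
Minimum = 840 × (1 − 5/100) = 798 Ω.

798 Ω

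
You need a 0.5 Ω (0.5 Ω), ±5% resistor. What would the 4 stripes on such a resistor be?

0.5 Ω = 50 × 10^-2.
5 → green
0 → black
Multiplier 10^-2 → silver.
±5% tolerance → gold.

green, black, silver, gold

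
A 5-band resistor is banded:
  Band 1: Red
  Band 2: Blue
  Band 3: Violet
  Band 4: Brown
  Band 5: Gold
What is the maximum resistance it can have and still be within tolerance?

2803.5 Ω

Red → 2 (first significant figure)
Blue → 6 (second significant figure)
Violet → 7 (third significant figure)
Brown → ×10 multiplier
Gold → ±5% tolerance
267 × 10 = 2670 Ω
Maximum = 2670 × (1 + 5/100) = 2803.5 Ω.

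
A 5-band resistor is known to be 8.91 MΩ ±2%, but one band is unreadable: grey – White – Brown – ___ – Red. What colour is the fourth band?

yellow

8910000 Ω = 891 × 10^4.
The fourth band is the multiplier, 10^4, which is yellow.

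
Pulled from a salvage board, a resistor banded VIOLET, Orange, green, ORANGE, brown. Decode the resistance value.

Violet → 7 (first significant figure)
Orange → 3 (second significant figure)
Green → 5 (third significant figure)
Orange → ×10^3 multiplier
735 × 1000 = 735000 Ω

735000 Ω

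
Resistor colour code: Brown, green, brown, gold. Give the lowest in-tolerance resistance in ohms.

Brown → 1 (first significant figure)
Green → 5 (second significant figure)
Brown → ×10 multiplier
Gold → ±5% tolerance
15 × 10 = 150 Ω
Lowest = 150 × (1 − 5/100) = 142.5 Ω.

142.5 Ω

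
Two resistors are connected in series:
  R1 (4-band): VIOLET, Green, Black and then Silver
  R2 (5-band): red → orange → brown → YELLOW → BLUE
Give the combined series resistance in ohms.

R1: violet, green → 75; black ×1 → 75 Ω.
R2: red, orange, brown → 231; yellow ×10^4 → 2310000 Ω.
Series: 75 + 2310000 = 2310075 Ω.

2310075 Ω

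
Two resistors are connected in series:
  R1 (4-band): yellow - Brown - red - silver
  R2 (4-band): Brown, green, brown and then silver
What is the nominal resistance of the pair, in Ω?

4250 Ω

R1: yellow, brown → 41; red ×10^2 → 4100 Ω.
R2: brown, green → 15; brown ×10 → 150 Ω.
Series: 4100 + 150 = 4250 Ω.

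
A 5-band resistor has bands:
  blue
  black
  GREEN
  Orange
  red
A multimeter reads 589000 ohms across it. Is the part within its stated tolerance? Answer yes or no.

Blue → 6 (first significant figure)
Black → 0 (second significant figure)
Green → 5 (third significant figure)
Orange → ×10^3 multiplier
Red → ±2% tolerance
605 × 1000 = 605000 Ω
Allowed range: 592900 Ω to 617100 Ω.
589000 ohms lies outside that range.

no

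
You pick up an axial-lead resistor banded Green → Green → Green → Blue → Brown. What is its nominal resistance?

Green → 5 (first significant figure)
Green → 5 (second significant figure)
Green → 5 (third significant figure)
Blue → ×10^6 multiplier
555 × 1000000 = 555000000 Ω

555000000 Ω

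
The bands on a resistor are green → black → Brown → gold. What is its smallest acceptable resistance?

475 Ω

Green → 5 (first significant figure)
Black → 0 (second significant figure)
Brown → ×10 multiplier
Gold → ±5% tolerance
50 × 10 = 500 Ω
Smallest = 500 × (1 − 5/100) = 475 Ω.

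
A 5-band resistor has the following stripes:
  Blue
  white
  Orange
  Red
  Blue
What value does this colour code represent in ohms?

69300 Ω

Blue → 6 (first significant figure)
White → 9 (second significant figure)
Orange → 3 (third significant figure)
Red → ×10^2 multiplier
693 × 100 = 69300 Ω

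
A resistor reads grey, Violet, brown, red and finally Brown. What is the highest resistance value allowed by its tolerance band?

Grey → 8 (first significant figure)
Violet → 7 (second significant figure)
Brown → 1 (third significant figure)
Red → ×10^2 multiplier
Brown → ±1% tolerance
871 × 100 = 87100 Ω
Highest = 87100 × (1 + 1/100) = 87971 Ω.

87971 Ω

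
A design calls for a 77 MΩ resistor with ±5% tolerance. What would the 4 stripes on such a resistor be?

violet, violet, blue, gold

77000000 Ω = 77 × 10^6.
7 → violet
7 → violet
Multiplier 10^6 → blue.
±5% tolerance → gold.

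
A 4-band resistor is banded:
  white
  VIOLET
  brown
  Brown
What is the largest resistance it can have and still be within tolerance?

979.7 Ω

White → 9 (first significant figure)
Violet → 7 (second significant figure)
Brown → ×10 multiplier
Brown → ±1% tolerance
97 × 10 = 970 Ω
Largest = 970 × (1 + 1/100) = 979.7 Ω.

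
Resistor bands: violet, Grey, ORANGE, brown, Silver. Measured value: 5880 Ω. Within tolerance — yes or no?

Violet → 7 (first significant figure)
Grey → 8 (second significant figure)
Orange → 3 (third significant figure)
Brown → ×10 multiplier
Silver → ±10% tolerance
783 × 10 = 7830 Ω
Allowed range: 7047 Ω to 8613 Ω.
5880 Ω lies outside that range.

no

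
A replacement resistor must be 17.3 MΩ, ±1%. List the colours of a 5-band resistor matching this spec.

brown, violet, orange, green, brown

17300000 Ω = 173 × 10^5.
1 → brown
7 → violet
3 → orange
Multiplier 10^5 → green.
±1% tolerance → brown.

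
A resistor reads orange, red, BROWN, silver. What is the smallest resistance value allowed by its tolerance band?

288 Ω

Orange → 3 (first significant figure)
Red → 2 (second significant figure)
Brown → ×10 multiplier
Silver → ±10% tolerance
32 × 10 = 320 Ω
Smallest = 320 × (1 − 10/100) = 288 Ω.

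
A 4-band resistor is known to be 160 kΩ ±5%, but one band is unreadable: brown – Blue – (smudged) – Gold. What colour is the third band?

yellow

160000 Ω = 16 × 10^4.
The third band is the multiplier, 10^4, which is yellow.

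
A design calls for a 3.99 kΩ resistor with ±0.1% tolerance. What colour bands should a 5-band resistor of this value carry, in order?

3990 Ω = 399 × 10^1.
3 → orange
9 → white
9 → white
Multiplier 10^1 → brown.
±0.1% tolerance → violet.

orange, white, white, brown, violet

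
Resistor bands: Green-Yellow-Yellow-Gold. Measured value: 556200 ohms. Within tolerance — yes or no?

Green → 5 (first significant figure)
Yellow → 4 (second significant figure)
Yellow → ×10^4 multiplier
Gold → ±5% tolerance
54 × 10000 = 540000 Ω
Allowed range: 513000 Ω to 567000 Ω.
556200 ohms lies inside that range.

yes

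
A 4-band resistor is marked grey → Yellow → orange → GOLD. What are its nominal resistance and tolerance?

Grey → 8 (first significant figure)
Yellow → 4 (second significant figure)
Orange → ×10^3 multiplier
Gold → ±5% tolerance
84 × 1000 = 84000 Ω

84000 Ω ±5%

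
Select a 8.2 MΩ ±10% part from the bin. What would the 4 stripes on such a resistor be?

8200000 Ω = 82 × 10^5.
8 → grey
2 → red
Multiplier 10^5 → green.
±10% tolerance → silver.

grey, red, green, silver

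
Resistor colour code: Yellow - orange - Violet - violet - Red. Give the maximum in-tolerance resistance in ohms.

Yellow → 4 (first significant figure)
Orange → 3 (second significant figure)
Violet → 7 (third significant figure)
Violet → ×10^7 multiplier
Red → ±2% tolerance
437 × 10000000 = 4370000000 Ω
Maximum = 4370000000 × (1 + 2/100) = 4457400000 Ω.

4457400000 Ω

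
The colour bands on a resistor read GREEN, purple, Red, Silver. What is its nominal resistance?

5700 Ω

Green → 5 (first significant figure)
Violet → 7 (second significant figure)
Red → ×10^2 multiplier
57 × 100 = 5700 Ω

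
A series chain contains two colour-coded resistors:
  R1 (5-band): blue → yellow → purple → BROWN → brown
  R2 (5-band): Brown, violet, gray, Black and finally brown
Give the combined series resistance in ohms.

6648 Ω

R1: blue, yellow, violet → 647; brown ×10 → 6470 Ω.
R2: brown, violet, grey → 178; black ×1 → 178 Ω.
Series: 6470 + 178 = 6648 Ω.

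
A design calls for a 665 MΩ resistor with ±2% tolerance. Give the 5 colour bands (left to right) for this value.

665000000 Ω = 665 × 10^6.
6 → blue
6 → blue
5 → green
Multiplier 10^6 → blue.
±2% tolerance → red.

blue, blue, green, blue, red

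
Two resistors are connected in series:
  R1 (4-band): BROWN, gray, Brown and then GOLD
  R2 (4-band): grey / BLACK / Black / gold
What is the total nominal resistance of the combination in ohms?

R1: brown, grey → 18; brown ×10 → 180 Ω.
R2: grey, black → 80; black ×1 → 80 Ω.
Series: 180 + 80 = 260 Ω.

260 Ω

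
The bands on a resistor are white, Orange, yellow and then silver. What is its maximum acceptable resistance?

White → 9 (first significant figure)
Orange → 3 (second significant figure)
Yellow → ×10^4 multiplier
Silver → ±10% tolerance
93 × 10000 = 930000 Ω
Maximum = 930000 × (1 + 10/100) = 1023000 Ω.

1023000 Ω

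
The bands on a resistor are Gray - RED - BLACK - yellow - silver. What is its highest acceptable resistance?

9020000 Ω

Grey → 8 (first significant figure)
Red → 2 (second significant figure)
Black → 0 (third significant figure)
Yellow → ×10^4 multiplier
Silver → ±10% tolerance
820 × 10000 = 8200000 Ω
Highest = 8200000 × (1 + 10/100) = 9020000 Ω.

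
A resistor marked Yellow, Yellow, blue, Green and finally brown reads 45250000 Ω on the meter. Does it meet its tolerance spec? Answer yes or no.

no

Yellow → 4 (first significant figure)
Yellow → 4 (second significant figure)
Blue → 6 (third significant figure)
Green → ×10^5 multiplier
Brown → ±1% tolerance
446 × 100000 = 44600000 Ω
Allowed range: 44154000 Ω to 45046000 Ω.
45250000 Ω lies outside that range.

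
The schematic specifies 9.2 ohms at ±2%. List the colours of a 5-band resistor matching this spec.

9.2 Ω = 920 × 10^-2.
9 → white
2 → red
0 → black
Multiplier 10^-2 → silver.
±2% tolerance → red.

white, red, black, silver, red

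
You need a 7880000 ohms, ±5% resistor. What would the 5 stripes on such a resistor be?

7880000 Ω = 788 × 10^4.
7 → violet
8 → grey
8 → grey
Multiplier 10^4 → yellow.
±5% tolerance → gold.

violet, grey, grey, yellow, gold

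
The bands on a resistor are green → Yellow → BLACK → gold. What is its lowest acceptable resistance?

Green → 5 (first significant figure)
Yellow → 4 (second significant figure)
Black → ×1 multiplier
Gold → ±5% tolerance
54 × 1 = 54 Ω
Lowest = 54 × (1 − 5/100) = 51.3 Ω.

51.3 Ω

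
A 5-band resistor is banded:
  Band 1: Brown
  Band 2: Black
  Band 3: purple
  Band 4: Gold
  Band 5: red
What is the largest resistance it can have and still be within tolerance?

10.914 Ω

Brown → 1 (first significant figure)
Black → 0 (second significant figure)
Violet → 7 (third significant figure)
Gold → ×0.1 multiplier
Red → ±2% tolerance
107 × 0.1 = 10.7 Ω
Largest = 10.7 × (1 + 2/100) = 10.914 Ω.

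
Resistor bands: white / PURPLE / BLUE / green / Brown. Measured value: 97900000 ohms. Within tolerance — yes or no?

yes

White → 9 (first significant figure)
Violet → 7 (second significant figure)
Blue → 6 (third significant figure)
Green → ×10^5 multiplier
Brown → ±1% tolerance
976 × 100000 = 97600000 Ω
Allowed range: 96624000 Ω to 98576000 Ω.
97900000 ohms lies inside that range.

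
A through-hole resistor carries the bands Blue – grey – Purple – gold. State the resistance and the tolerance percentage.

Blue → 6 (first significant figure)
Grey → 8 (second significant figure)
Violet → ×10^7 multiplier
Gold → ±5% tolerance
68 × 10000000 = 680000000 Ω

680000000 Ω ±5%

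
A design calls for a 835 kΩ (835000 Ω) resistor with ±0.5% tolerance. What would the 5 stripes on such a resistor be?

grey, orange, green, orange, green

835000 Ω = 835 × 10^3.
8 → grey
3 → orange
5 → green
Multiplier 10^3 → orange.
±0.5% tolerance → green.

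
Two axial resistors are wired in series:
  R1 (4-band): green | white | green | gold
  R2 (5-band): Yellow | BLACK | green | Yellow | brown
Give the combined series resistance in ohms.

R1: green, white → 59; green ×10^5 → 5900000 Ω.
R2: yellow, black, green → 405; yellow ×10^4 → 4050000 Ω.
Series: 5900000 + 4050000 = 9950000 Ω.

9950000 Ω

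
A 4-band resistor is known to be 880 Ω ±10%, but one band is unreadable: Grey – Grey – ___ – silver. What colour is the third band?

brown

880 Ω = 88 × 10^1.
The third band is the multiplier, 10^1, which is brown.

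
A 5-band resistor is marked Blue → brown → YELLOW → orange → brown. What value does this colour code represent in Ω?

614000 Ω

Blue → 6 (first significant figure)
Brown → 1 (second significant figure)
Yellow → 4 (third significant figure)
Orange → ×10^3 multiplier
614 × 1000 = 614000 Ω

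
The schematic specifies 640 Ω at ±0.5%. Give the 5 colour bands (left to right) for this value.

640 Ω = 640 × 10^0.
6 → blue
4 → yellow
0 → black
Multiplier 10^0 → black.
±0.5% tolerance → green.

blue, yellow, black, black, green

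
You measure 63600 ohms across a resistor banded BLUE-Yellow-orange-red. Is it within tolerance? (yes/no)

Blue → 6 (first significant figure)
Yellow → 4 (second significant figure)
Orange → ×10^3 multiplier
Red → ±2% tolerance
64 × 1000 = 64000 Ω
Allowed range: 62720 Ω to 65280 Ω.
63600 ohms lies inside that range.

yes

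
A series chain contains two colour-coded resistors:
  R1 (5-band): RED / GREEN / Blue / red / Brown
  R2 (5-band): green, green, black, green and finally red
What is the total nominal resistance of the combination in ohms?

R1: red, green, blue → 256; red ×10^2 → 25600 Ω.
R2: green, green, black → 550; green ×10^5 → 55000000 Ω.
Series: 25600 + 55000000 = 55025600 Ω.

55025600 Ω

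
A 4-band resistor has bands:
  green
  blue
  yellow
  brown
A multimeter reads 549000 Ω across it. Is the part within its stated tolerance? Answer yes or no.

no

Green → 5 (first significant figure)
Blue → 6 (second significant figure)
Yellow → ×10^4 multiplier
Brown → ±1% tolerance
56 × 10000 = 560000 Ω
Allowed range: 554400 Ω to 565600 Ω.
549000 Ω lies outside that range.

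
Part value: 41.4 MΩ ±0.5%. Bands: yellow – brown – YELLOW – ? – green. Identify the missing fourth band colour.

41400000 Ω = 414 × 10^5.
The fourth band is the multiplier, 10^5, which is green.

green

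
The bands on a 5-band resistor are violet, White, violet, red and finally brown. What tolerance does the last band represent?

The last band, brown, is the tolerance band.
Brown corresponds to ±1%.

±1%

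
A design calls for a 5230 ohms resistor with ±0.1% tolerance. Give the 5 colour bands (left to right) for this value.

green, red, orange, brown, violet

5230 Ω = 523 × 10^1.
5 → green
2 → red
3 → orange
Multiplier 10^1 → brown.
±0.1% tolerance → violet.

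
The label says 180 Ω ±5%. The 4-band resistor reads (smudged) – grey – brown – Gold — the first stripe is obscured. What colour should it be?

brown

180 Ω = 18 × 10^1.
The first band gives digit 1 of the significand, and 1 is brown.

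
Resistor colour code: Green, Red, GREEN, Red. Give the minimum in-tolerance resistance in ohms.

Green → 5 (first significant figure)
Red → 2 (second significant figure)
Green → ×10^5 multiplier
Red → ±2% tolerance
52 × 100000 = 5200000 Ω
Minimum = 5200000 × (1 − 2/100) = 5096000 Ω.

5096000 Ω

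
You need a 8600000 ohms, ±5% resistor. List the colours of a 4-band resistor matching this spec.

8600000 Ω = 86 × 10^5.
8 → grey
6 → blue
Multiplier 10^5 → green.
±5% tolerance → gold.

grey, blue, green, gold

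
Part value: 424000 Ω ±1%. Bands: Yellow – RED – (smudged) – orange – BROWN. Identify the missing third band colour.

424000 Ω = 424 × 10^3.
The third band gives digit 4 of the significand, and 4 is yellow.

yellow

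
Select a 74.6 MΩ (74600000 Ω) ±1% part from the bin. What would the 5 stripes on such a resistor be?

74600000 Ω = 746 × 10^5.
7 → violet
4 → yellow
6 → blue
Multiplier 10^5 → green.
±1% tolerance → brown.

violet, yellow, blue, green, brown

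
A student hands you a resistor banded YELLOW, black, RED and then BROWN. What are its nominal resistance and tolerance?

Yellow → 4 (first significant figure)
Black → 0 (second significant figure)
Red → ×10^2 multiplier
Brown → ±1% tolerance
40 × 100 = 4000 Ω

4000 Ω ±1%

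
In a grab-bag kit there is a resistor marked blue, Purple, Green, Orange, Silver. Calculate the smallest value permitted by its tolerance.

Blue → 6 (first significant figure)
Violet → 7 (second significant figure)
Green → 5 (third significant figure)
Orange → ×10^3 multiplier
Silver → ±10% tolerance
675 × 1000 = 675000 Ω
Smallest = 675000 × (1 − 10/100) = 607500 Ω.

607500 Ω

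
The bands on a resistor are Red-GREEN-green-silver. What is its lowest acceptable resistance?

Red → 2 (first significant figure)
Green → 5 (second significant figure)
Green → ×10^5 multiplier
Silver → ±10% tolerance
25 × 100000 = 2500000 Ω
Lowest = 2500000 × (1 − 10/100) = 2250000 Ω.

2250000 Ω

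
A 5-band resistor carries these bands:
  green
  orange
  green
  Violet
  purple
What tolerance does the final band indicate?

The last band, violet, is the tolerance band.
Violet corresponds to ±0.1%.

±0.1%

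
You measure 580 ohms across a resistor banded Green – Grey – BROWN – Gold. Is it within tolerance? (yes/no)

Green → 5 (first significant figure)
Grey → 8 (second significant figure)
Brown → ×10 multiplier
Gold → ±5% tolerance
58 × 10 = 580 Ω
Allowed range: 551 Ω to 609 Ω.
580 ohms lies inside that range.

yes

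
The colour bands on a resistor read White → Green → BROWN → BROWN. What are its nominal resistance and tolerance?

950 Ω ±1%

White → 9 (first significant figure)
Green → 5 (second significant figure)
Brown → ×10 multiplier
Brown → ±1% tolerance
95 × 10 = 950 Ω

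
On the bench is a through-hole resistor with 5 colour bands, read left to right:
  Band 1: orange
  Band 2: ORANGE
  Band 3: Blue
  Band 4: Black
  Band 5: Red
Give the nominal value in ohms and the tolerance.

Orange → 3 (first significant figure)
Orange → 3 (second significant figure)
Blue → 6 (third significant figure)
Black → ×1 multiplier
Red → ±2% tolerance
336 × 1 = 336 Ω

336 Ω ±2%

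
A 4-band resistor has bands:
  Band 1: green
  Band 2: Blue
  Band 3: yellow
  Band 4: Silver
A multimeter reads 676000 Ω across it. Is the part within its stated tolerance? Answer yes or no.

no

Green → 5 (first significant figure)
Blue → 6 (second significant figure)
Yellow → ×10^4 multiplier
Silver → ±10% tolerance
56 × 10000 = 560000 Ω
Allowed range: 504000 Ω to 616000 Ω.
676000 Ω lies outside that range.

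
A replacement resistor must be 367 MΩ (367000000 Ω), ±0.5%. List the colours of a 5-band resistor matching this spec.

orange, blue, violet, blue, green

367000000 Ω = 367 × 10^6.
3 → orange
6 → blue
7 → violet
Multiplier 10^6 → blue.
±0.5% tolerance → green.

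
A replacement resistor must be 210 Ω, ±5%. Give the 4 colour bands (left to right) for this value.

red, brown, brown, gold

210 Ω = 21 × 10^1.
2 → red
1 → brown
Multiplier 10^1 → brown.
±5% tolerance → gold.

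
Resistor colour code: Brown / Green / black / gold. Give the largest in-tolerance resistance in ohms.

Brown → 1 (first significant figure)
Green → 5 (second significant figure)
Black → ×1 multiplier
Gold → ±5% tolerance
15 × 1 = 15 Ω
Largest = 15 × (1 + 5/100) = 15.75 Ω.

15.75 Ω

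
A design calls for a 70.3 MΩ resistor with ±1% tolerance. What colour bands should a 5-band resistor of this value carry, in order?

70300000 Ω = 703 × 10^5.
7 → violet
0 → black
3 → orange
Multiplier 10^5 → green.
±1% tolerance → brown.

violet, black, orange, green, brown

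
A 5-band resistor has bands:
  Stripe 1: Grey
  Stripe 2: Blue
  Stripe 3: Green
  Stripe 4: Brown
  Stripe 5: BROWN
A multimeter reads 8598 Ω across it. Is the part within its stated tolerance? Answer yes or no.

Grey → 8 (first significant figure)
Blue → 6 (second significant figure)
Green → 5 (third significant figure)
Brown → ×10 multiplier
Brown → ±1% tolerance
865 × 10 = 8650 Ω
Allowed range: 8563.5 Ω to 8736.5 Ω.
8598 Ω lies inside that range.

yes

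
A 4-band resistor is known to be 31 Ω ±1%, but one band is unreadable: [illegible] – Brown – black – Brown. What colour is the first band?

orange

31 Ω = 31 × 10^0.
The first band gives digit 3 of the significand, and 3 is orange.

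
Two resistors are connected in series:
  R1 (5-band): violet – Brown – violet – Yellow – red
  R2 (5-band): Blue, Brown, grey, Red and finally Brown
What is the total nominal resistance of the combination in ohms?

7231800 Ω

R1: violet, brown, violet → 717; yellow ×10^4 → 7170000 Ω.
R2: blue, brown, grey → 618; red ×10^2 → 61800 Ω.
Series: 7170000 + 61800 = 7231800 Ω.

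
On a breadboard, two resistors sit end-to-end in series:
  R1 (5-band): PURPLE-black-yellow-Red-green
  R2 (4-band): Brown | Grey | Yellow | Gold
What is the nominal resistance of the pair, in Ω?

R1: violet, black, yellow → 704; red ×10^2 → 70400 Ω.
R2: brown, grey → 18; yellow ×10^4 → 180000 Ω.
Series: 70400 + 180000 = 250400 Ω.

250400 Ω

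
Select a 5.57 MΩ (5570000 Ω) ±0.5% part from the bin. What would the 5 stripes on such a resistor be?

green, green, violet, yellow, green

5570000 Ω = 557 × 10^4.
5 → green
5 → green
7 → violet
Multiplier 10^4 → yellow.
±0.5% tolerance → green.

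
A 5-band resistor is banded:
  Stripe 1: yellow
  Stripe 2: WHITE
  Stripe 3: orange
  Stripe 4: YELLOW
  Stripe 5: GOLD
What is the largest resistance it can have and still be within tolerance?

5176500 Ω

Yellow → 4 (first significant figure)
White → 9 (second significant figure)
Orange → 3 (third significant figure)
Yellow → ×10^4 multiplier
Gold → ±5% tolerance
493 × 10000 = 4930000 Ω
Largest = 4930000 × (1 + 5/100) = 5176500 Ω.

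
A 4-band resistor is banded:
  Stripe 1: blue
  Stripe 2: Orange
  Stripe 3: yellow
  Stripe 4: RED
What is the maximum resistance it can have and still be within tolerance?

Blue → 6 (first significant figure)
Orange → 3 (second significant figure)
Yellow → ×10^4 multiplier
Red → ±2% tolerance
63 × 10000 = 630000 Ω
Maximum = 630000 × (1 + 2/100) = 642600 Ω.

642600 Ω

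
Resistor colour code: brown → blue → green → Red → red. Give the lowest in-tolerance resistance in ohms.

Brown → 1 (first significant figure)
Blue → 6 (second significant figure)
Green → 5 (third significant figure)
Red → ×10^2 multiplier
Red → ±2% tolerance
165 × 100 = 16500 Ω
Lowest = 16500 × (1 − 2/100) = 16170 Ω.

16170 Ω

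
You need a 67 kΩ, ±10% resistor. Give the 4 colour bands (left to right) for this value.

blue, violet, orange, silver

67000 Ω = 67 × 10^3.
6 → blue
7 → violet
Multiplier 10^3 → orange.
±10% tolerance → silver.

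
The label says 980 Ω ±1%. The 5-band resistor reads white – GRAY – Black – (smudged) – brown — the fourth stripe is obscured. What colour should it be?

black

980 Ω = 980 × 10^0.
The fourth band is the multiplier, 10^0, which is black.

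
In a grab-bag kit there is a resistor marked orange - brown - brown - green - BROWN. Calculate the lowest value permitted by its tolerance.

Orange → 3 (first significant figure)
Brown → 1 (second significant figure)
Brown → 1 (third significant figure)
Green → ×10^5 multiplier
Brown → ±1% tolerance
311 × 100000 = 31100000 Ω
Lowest = 31100000 × (1 − 1/100) = 30789000 Ω.

30789000 Ω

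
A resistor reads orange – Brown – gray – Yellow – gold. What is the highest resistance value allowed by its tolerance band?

Orange → 3 (first significant figure)
Brown → 1 (second significant figure)
Grey → 8 (third significant figure)
Yellow → ×10^4 multiplier
Gold → ±5% tolerance
318 × 10000 = 3180000 Ω
Highest = 3180000 × (1 + 5/100) = 3339000 Ω.

3339000 Ω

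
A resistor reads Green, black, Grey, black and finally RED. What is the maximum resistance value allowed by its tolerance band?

Green → 5 (first significant figure)
Black → 0 (second significant figure)
Grey → 8 (third significant figure)
Black → ×1 multiplier
Red → ±2% tolerance
508 × 1 = 508 Ω
Maximum = 508 × (1 + 2/100) = 518.16 Ω.

518.16 Ω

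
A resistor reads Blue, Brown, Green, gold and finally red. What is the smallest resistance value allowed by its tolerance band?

60.27 Ω

Blue → 6 (first significant figure)
Brown → 1 (second significant figure)
Green → 5 (third significant figure)
Gold → ×0.1 multiplier
Red → ±2% tolerance
615 × 0.1 = 61.5 Ω
Smallest = 61.5 × (1 − 2/100) = 60.27 Ω.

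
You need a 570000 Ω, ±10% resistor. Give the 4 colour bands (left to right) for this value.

green, violet, yellow, silver

570000 Ω = 57 × 10^4.
5 → green
7 → violet
Multiplier 10^4 → yellow.
±10% tolerance → silver.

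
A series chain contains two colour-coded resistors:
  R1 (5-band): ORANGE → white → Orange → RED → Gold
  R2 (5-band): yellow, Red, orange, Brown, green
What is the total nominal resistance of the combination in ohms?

43530 Ω

R1: orange, white, orange → 393; red ×10^2 → 39300 Ω.
R2: yellow, red, orange → 423; brown ×10 → 4230 Ω.
Series: 39300 + 4230 = 43530 Ω.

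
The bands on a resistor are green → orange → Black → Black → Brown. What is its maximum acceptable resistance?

535.3 Ω

Green → 5 (first significant figure)
Orange → 3 (second significant figure)
Black → 0 (third significant figure)
Black → ×1 multiplier
Brown → ±1% tolerance
530 × 1 = 530 Ω
Maximum = 530 × (1 + 1/100) = 535.3 Ω.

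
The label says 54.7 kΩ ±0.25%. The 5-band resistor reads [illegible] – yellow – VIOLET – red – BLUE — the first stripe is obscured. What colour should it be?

54700 Ω = 547 × 10^2.
The first band gives digit 5 of the significand, and 5 is green.

green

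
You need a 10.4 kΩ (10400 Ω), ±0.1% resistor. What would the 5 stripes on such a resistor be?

10400 Ω = 104 × 10^2.
1 → brown
0 → black
4 → yellow
Multiplier 10^2 → red.
±0.1% tolerance → violet.

brown, black, yellow, red, violet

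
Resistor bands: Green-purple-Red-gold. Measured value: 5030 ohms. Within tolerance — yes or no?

Green → 5 (first significant figure)
Violet → 7 (second significant figure)
Red → ×10^2 multiplier
Gold → ±5% tolerance
57 × 100 = 5700 Ω
Allowed range: 5415 Ω to 5985 Ω.
5030 ohms lies outside that range.

no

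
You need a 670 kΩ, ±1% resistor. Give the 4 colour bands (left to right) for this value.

670000 Ω = 67 × 10^4.
6 → blue
7 → violet
Multiplier 10^4 → yellow.
±1% tolerance → brown.

blue, violet, yellow, brown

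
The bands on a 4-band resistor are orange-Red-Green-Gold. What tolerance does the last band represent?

±5%

The last band, gold, is the tolerance band.
Gold corresponds to ±5%.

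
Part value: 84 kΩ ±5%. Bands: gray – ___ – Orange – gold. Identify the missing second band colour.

84000 Ω = 84 × 10^3.
The second band gives digit 4 of the significand, and 4 is yellow.

yellow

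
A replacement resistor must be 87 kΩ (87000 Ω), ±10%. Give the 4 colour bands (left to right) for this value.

87000 Ω = 87 × 10^3.
8 → grey
7 → violet
Multiplier 10^3 → orange.
±10% tolerance → silver.

grey, violet, orange, silver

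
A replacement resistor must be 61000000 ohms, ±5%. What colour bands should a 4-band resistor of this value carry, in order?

61000000 Ω = 61 × 10^6.
6 → blue
1 → brown
Multiplier 10^6 → blue.
±5% tolerance → gold.

blue, brown, blue, gold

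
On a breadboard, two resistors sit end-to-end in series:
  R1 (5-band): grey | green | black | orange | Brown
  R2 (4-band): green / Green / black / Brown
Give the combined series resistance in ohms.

R1: grey, green, black → 850; orange ×10^3 → 850000 Ω.
R2: green, green → 55; black ×1 → 55 Ω.
Series: 850000 + 55 = 850055 Ω.

850055 Ω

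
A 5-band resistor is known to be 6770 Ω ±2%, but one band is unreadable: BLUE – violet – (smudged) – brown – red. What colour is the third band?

violet

6770 Ω = 677 × 10^1.
The third band gives digit 7 of the significand, and 7 is violet.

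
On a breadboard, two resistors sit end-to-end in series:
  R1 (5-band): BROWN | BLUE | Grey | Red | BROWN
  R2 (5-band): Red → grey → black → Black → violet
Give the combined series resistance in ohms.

R1: brown, blue, grey → 168; red ×10^2 → 16800 Ω.
R2: red, grey, black → 280; black ×1 → 280 Ω.
Series: 16800 + 280 = 17080 Ω.

17080 Ω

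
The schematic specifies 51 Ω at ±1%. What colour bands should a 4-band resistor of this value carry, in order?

green, brown, black, brown

51 Ω = 51 × 10^0.
5 → green
1 → brown
Multiplier 10^0 → black.
±1% tolerance → brown.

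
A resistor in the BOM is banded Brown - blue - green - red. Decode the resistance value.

Brown → 1 (first significant figure)
Blue → 6 (second significant figure)
Green → ×10^5 multiplier
16 × 100000 = 1600000 Ω

1600000 Ω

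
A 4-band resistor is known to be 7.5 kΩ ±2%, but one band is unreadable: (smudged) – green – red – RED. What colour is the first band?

7500 Ω = 75 × 10^2.
The first band gives digit 7 of the significand, and 7 is violet.

violet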